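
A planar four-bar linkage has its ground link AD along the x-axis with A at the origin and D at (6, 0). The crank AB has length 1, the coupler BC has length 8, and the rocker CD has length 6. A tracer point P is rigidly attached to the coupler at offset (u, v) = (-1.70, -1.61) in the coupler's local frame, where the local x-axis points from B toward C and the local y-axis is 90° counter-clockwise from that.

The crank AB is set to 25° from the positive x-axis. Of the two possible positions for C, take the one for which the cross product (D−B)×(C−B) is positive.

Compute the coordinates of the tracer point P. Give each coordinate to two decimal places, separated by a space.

0.79 -1.92

A=(0,0), D=(6.00,0)
B = A + 1.00·(cos25°, sin25°) = (0.9063, 0.4226)
|BD| = 5.1112
circle(B,8.00) ∩ circle(D,6.00): a=5.2947, h=5.9972
  candidates: C₊=(6.6787,5.9615) cross=30.653; C₋=(5.6870,-5.9918) cross=-30.653
  mode + wants cross > 0 → take C=(6.6787,5.9615) (cross=30.653)
ex = (C−B)/|BC| = (0.7216,0.6924); ey = (-0.6924,0.7216)
P = B + -1.70·ex + -1.61·ey = (0.7944,-1.9161)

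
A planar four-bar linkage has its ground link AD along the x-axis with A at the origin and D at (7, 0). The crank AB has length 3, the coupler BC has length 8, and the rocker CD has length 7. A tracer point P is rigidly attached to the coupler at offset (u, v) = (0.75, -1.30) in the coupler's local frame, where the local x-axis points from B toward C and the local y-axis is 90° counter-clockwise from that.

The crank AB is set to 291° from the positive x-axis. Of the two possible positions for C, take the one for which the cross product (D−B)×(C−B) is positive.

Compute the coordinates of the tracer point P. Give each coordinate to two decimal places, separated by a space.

A=(0,0), D=(7.00,0)
B = A + 3.00·(cos291°, sin291°) = (1.0751, -2.8007)
|BD| = 6.5535
circle(B,8.00) ∩ circle(D,7.00): a=4.4212, h=6.6673
  candidates: C₊=(2.2228,5.1165) cross=43.694; C₋=(7.9216,-6.9391) cross=-43.694
  mode + wants cross > 0 → take C=(2.2228,5.1165) (cross=43.694)
ex = (C−B)/|BC| = (0.1435,0.9897); ey = (-0.9897,0.1435)
P = B + 0.75·ex + -1.30·ey = (2.4693,-2.2450)

2.47 -2.25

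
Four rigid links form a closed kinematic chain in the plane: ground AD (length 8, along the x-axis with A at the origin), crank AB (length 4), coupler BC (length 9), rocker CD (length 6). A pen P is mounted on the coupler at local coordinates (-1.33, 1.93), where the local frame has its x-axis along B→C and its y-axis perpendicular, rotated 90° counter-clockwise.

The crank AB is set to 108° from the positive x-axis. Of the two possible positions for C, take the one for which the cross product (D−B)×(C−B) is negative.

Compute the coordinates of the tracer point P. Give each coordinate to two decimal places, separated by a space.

-0.28 5.94

A=(0,0), D=(8.00,0)
B = A + 4.00·(cos108°, sin108°) = (-1.2361, 3.8042)
|BD| = 9.9888
circle(B,9.00) ∩ circle(D,6.00): a=7.2469, h=5.3368
  candidates: C₊=(7.4972,5.9789) cross=53.309; C₋=(3.4322,-3.8904) cross=-53.309
  mode - wants cross < 0 → take C=(3.4322,-3.8904) (cross=-53.309)
ex = (C−B)/|BC| = (0.5187,-0.8550); ey = (0.8550,0.5187)
P = B + -1.33·ex + 1.93·ey = (-0.2759,5.9424)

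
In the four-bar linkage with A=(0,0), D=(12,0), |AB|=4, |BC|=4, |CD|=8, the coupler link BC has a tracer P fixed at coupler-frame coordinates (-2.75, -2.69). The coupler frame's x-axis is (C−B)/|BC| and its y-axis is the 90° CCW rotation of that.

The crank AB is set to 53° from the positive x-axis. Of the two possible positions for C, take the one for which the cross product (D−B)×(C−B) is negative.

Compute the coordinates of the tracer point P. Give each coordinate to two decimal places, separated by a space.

-1.16 4.63

A=(0,0), D=(12.00,0)
B = A + 4.00·(cos53°, sin53°) = (2.4073, 3.1945)
|BD| = 10.1107
circle(B,4.00) ∩ circle(D,8.00): a=2.6816, h=2.9680
  candidates: C₊=(5.8893,5.1632) cross=30.008; C₋=(4.0137,-0.4687) cross=-30.008
  mode - wants cross < 0 → take C=(4.0137,-0.4687) (cross=-30.008)
ex = (C−B)/|BC| = (0.4016,-0.9158); ey = (0.9158,0.4016)
P = B + -2.75·ex + -2.69·ey = (-1.1607,4.6327)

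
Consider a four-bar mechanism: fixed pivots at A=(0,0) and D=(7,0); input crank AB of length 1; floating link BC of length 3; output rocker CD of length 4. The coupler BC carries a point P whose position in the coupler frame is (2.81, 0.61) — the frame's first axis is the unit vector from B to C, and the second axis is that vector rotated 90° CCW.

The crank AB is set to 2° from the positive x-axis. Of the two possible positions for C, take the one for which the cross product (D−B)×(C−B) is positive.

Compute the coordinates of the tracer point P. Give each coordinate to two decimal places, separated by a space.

2.91 2.18

A=(0,0), D=(7.00,0)
B = A + 1.00·(cos2°, sin2°) = (0.9994, 0.0349)
|BD| = 6.0007
circle(B,3.00) ∩ circle(D,4.00): a=2.4171, h=1.7770
  candidates: C₊=(3.4268,1.7978) cross=10.663; C₋=(3.4061,-1.7561) cross=-10.663
  mode + wants cross > 0 → take C=(3.4268,1.7978) (cross=10.663)
ex = (C−B)/|BC| = (0.8091,0.5876); ey = (-0.5876,0.8091)
P = B + 2.81·ex + 0.61·ey = (2.9146,2.1797)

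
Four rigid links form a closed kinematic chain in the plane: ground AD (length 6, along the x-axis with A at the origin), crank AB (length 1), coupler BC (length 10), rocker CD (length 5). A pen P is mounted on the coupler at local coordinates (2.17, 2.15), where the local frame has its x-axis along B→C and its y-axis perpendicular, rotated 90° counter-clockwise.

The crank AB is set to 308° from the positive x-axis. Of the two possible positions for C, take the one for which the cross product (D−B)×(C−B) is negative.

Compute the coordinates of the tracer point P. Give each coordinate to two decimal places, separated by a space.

3.05 1.05

A=(0,0), D=(6.00,0)
B = A + 1.00·(cos308°, sin308°) = (0.6157, -0.7880)
|BD| = 5.4417
circle(B,10.00) ∩ circle(D,5.00): a=9.6121, h=2.7582
  candidates: C₊=(9.7270,3.3331) cross=15.010; C₋=(10.5258,-2.1253) cross=-15.010
  mode - wants cross < 0 → take C=(10.5258,-2.1253) (cross=-15.010)
ex = (C−B)/|BC| = (0.9910,-0.1337); ey = (0.1337,0.9910)
P = B + 2.17·ex + 2.15·ey = (3.0537,1.0525)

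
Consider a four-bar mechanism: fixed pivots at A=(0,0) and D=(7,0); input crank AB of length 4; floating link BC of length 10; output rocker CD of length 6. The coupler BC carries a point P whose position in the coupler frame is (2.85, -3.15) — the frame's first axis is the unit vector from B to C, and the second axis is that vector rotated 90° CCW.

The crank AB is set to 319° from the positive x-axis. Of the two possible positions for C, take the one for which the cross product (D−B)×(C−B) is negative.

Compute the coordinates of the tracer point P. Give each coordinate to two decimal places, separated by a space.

A=(0,0), D=(7.00,0)
B = A + 4.00·(cos319°, sin319°) = (3.0188, -2.6242)
|BD| = 4.7683
circle(B,10.00) ∩ circle(D,6.00): a=9.0952, h=4.1567
  candidates: C₊=(8.3250,5.8519) cross=19.820; C₋=(12.9003,-1.0892) cross=-19.820
  mode - wants cross < 0 → take C=(12.9003,-1.0892) (cross=-19.820)
ex = (C−B)/|BC| = (0.9881,0.1535); ey = (-0.1535,0.9881)
P = B + 2.85·ex + -3.15·ey = (6.3186,-5.2994)

6.32 -5.30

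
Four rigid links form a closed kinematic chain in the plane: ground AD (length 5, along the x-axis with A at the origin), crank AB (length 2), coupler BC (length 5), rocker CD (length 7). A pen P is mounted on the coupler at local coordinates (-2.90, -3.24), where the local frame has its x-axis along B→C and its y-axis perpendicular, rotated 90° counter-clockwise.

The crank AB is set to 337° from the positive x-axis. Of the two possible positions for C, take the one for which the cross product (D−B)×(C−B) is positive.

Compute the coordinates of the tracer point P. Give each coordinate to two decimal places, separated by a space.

A=(0,0), D=(5.00,0)
B = A + 2.00·(cos337°, sin337°) = (1.8410, -0.7815)
|BD| = 3.2542
circle(B,5.00) ∩ circle(D,7.00): a=-2.0604, h=4.5557
  candidates: C₊=(-1.2531,3.1462) cross=14.825; C₋=(0.9349,-5.6987) cross=-14.825
  mode + wants cross > 0 → take C=(-1.2531,3.1462) (cross=14.825)
ex = (C−B)/|BC| = (-0.6188,0.7855); ey = (-0.7855,-0.6188)
P = B + -2.90·ex + -3.24·ey = (6.1807,-1.0545)

6.18 -1.05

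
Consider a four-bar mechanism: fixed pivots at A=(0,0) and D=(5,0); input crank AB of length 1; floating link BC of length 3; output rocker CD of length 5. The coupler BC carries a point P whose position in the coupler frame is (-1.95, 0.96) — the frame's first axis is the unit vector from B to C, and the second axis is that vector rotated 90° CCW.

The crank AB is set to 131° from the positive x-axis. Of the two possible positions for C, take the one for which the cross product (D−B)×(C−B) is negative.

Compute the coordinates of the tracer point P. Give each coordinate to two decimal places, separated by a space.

A=(0,0), D=(5.00,0)
B = A + 1.00·(cos131°, sin131°) = (-0.6561, 0.7547)
|BD| = 5.7062
circle(B,3.00) ∩ circle(D,5.00): a=1.4511, h=2.6257
  candidates: C₊=(1.1296,3.1654) cross=14.983; C₋=(0.4350,-2.0398) cross=-14.983
  mode - wants cross < 0 → take C=(0.4350,-2.0398) (cross=-14.983)
ex = (C−B)/|BC| = (0.3637,-0.9315); ey = (0.9315,0.3637)
P = B + -1.95·ex + 0.96·ey = (-0.4710,2.9203)

-0.47 2.92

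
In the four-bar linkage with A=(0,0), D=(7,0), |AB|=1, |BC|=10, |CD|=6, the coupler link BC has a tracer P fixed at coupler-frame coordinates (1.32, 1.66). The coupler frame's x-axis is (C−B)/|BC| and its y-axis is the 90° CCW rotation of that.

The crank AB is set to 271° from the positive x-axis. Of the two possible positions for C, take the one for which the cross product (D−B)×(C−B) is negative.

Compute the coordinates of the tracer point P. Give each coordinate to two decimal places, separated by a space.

A=(0,0), D=(7.00,0)
B = A + 1.00·(cos271°, sin271°) = (0.0175, -0.9998)
|BD| = 7.0538
circle(B,10.00) ∩ circle(D,6.00): a=8.0635, h=5.9144
  candidates: C₊=(7.1612,5.9978) cross=41.719; C₋=(8.8379,-5.7116) cross=-41.719
  mode - wants cross < 0 → take C=(8.8379,-5.7116) (cross=-41.719)
ex = (C−B)/|BC| = (0.8820,-0.4712); ey = (0.4712,0.8820)
P = B + 1.32·ex + 1.66·ey = (1.9639,-0.1576)

1.96 -0.16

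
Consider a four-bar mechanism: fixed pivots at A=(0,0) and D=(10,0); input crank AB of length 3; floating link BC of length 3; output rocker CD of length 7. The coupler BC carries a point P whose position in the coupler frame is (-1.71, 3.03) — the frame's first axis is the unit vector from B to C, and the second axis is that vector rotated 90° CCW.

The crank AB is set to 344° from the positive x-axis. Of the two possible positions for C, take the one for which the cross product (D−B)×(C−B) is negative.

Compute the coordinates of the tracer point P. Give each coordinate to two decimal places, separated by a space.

A=(0,0), D=(10.00,0)
B = A + 3.00·(cos344°, sin344°) = (2.8838, -0.8269)
|BD| = 7.1641
circle(B,3.00) ∩ circle(D,7.00): a=0.7904, h=2.8940
  candidates: C₊=(3.3348,2.1390) cross=20.733; C₋=(4.0029,-3.6104) cross=-20.733
  mode - wants cross < 0 → take C=(4.0029,-3.6104) (cross=-20.733)
ex = (C−B)/|BC| = (0.3730,-0.9278); ey = (0.9278,0.3730)
P = B + -1.71·ex + 3.03·ey = (5.0572,1.8900)

5.06 1.89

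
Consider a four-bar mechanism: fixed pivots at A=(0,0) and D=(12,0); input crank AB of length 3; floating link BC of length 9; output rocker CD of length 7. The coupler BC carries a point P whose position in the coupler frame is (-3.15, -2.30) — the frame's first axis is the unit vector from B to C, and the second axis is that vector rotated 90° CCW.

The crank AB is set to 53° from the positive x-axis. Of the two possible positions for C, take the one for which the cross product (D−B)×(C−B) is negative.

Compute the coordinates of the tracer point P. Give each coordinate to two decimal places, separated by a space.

A=(0,0), D=(12.00,0)
B = A + 3.00·(cos53°, sin53°) = (1.8054, 2.3959)
|BD| = 10.4723
circle(B,9.00) ∩ circle(D,7.00): a=6.7640, h=5.9370
  candidates: C₊=(9.7483,6.6280) cross=62.174; C₋=(7.0317,-4.9312) cross=-62.174
  mode - wants cross < 0 → take C=(7.0317,-4.9312) (cross=-62.174)
ex = (C−B)/|BC| = (0.5807,-0.8141); ey = (0.8141,0.5807)
P = B + -3.15·ex + -2.30·ey = (-1.8962,3.6248)

-1.90 3.62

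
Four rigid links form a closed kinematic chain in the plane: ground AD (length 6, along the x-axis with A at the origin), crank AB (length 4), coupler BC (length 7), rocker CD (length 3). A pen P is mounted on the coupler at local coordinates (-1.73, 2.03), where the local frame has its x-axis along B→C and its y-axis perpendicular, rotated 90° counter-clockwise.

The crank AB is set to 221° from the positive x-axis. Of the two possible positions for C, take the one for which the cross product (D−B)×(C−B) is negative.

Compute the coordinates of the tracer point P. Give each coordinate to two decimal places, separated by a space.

-4.87 -0.70

A=(0,0), D=(6.00,0)
B = A + 4.00·(cos221°, sin221°) = (-3.0188, -2.6242)
|BD| = 9.3929
circle(B,7.00) ∩ circle(D,3.00): a=6.8257, h=1.5523
  candidates: C₊=(3.1014,0.7733) cross=14.581; C₋=(3.9688,-2.2077) cross=-14.581
  mode - wants cross < 0 → take C=(3.9688,-2.2077) (cross=-14.581)
ex = (C−B)/|BC| = (0.9982,0.0595); ey = (-0.0595,0.9982)
P = B + -1.73·ex + 2.03·ey = (-4.8666,-0.7008)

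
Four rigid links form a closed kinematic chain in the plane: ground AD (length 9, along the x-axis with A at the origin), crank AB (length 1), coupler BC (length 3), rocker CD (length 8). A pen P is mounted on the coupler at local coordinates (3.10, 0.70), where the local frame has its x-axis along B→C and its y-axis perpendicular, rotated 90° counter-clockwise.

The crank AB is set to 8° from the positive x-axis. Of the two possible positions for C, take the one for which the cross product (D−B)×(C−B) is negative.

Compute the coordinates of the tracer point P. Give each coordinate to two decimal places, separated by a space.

2.22 -2.79

A=(0,0), D=(9.00,0)
B = A + 1.00·(cos8°, sin8°) = (0.9903, 0.1392)
|BD| = 8.0109
circle(B,3.00) ∩ circle(D,8.00): a=0.5727, h=2.9448
  candidates: C₊=(1.6140,3.0736) cross=23.591; C₋=(1.5117,-2.8152) cross=-23.591
  mode - wants cross < 0 → take C=(1.5117,-2.8152) (cross=-23.591)
ex = (C−B)/|BC| = (0.1738,-0.9848); ey = (0.9848,0.1738)
P = B + 3.10·ex + 0.70·ey = (2.2184,-2.7920)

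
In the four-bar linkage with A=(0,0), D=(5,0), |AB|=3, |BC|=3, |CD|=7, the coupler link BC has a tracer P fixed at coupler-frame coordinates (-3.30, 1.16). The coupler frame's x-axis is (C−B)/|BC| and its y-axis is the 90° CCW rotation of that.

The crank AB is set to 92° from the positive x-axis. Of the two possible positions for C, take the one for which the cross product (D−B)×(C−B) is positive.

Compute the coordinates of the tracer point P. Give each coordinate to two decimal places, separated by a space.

A=(0,0), D=(5.00,0)
B = A + 3.00·(cos92°, sin92°) = (-0.1047, 2.9982)
|BD| = 5.9200
circle(B,3.00) ∩ circle(D,7.00): a=-0.4183, h=2.9707
  candidates: C₊=(1.0391,5.7716) cross=17.587; C₋=(-1.9699,0.6485) cross=-17.587
  mode + wants cross > 0 → take C=(1.0391,5.7716) (cross=17.587)
ex = (C−B)/|BC| = (0.3813,0.9245); ey = (-0.9245,0.3813)
P = B + -3.30·ex + 1.16·ey = (-2.4352,0.3897)

-2.44 0.39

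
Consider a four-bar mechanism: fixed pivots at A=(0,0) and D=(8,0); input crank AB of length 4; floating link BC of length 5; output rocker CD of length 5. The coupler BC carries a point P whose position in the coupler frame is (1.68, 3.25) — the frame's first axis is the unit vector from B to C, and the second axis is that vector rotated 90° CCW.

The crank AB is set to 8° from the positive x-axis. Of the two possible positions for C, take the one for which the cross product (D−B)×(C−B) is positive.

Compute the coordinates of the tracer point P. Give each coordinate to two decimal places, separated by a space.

2.09 3.70

A=(0,0), D=(8.00,0)
B = A + 4.00·(cos8°, sin8°) = (3.9611, 0.5567)
|BD| = 4.0771
circle(B,5.00) ∩ circle(D,5.00): a=2.0386, h=4.5656
  candidates: C₊=(6.6039,4.8011) cross=18.614; C₋=(5.3572,-4.2444) cross=-18.614
  mode + wants cross > 0 → take C=(6.6039,4.8011) (cross=18.614)
ex = (C−B)/|BC| = (0.5286,0.8489); ey = (-0.8489,0.5286)
P = B + 1.68·ex + 3.25·ey = (2.0902,3.7007)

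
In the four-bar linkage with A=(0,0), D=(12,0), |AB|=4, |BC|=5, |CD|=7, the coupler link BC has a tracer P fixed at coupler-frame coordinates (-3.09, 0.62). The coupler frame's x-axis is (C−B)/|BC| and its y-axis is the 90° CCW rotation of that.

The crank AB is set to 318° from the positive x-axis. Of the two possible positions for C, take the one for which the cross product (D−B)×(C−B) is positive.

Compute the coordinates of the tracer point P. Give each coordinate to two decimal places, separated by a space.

A=(0,0), D=(12.00,0)
B = A + 4.00·(cos318°, sin318°) = (2.9726, -2.6765)
|BD| = 9.4158
circle(B,5.00) ∩ circle(D,7.00): a=3.4335, h=3.6347
  candidates: C₊=(5.2312,1.7843) cross=34.224; C₋=(7.2976,-5.1853) cross=-34.224
  mode + wants cross > 0 → take C=(5.2312,1.7843) (cross=34.224)
ex = (C−B)/|BC| = (0.4517,0.8922); ey = (-0.8922,0.4517)
P = B + -3.09·ex + 0.62·ey = (1.0236,-5.1532)

1.02 -5.15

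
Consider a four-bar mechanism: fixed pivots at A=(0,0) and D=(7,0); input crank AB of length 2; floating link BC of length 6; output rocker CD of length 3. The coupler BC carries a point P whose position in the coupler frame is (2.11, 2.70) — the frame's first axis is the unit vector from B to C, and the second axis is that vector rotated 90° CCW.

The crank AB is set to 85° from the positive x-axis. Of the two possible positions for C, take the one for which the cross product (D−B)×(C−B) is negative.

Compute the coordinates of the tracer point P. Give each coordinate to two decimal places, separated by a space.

A=(0,0), D=(7.00,0)
B = A + 2.00·(cos85°, sin85°) = (0.1743, 1.9924)
|BD| = 7.1105
circle(B,6.00) ∩ circle(D,3.00): a=5.4539, h=2.5011
  candidates: C₊=(6.1105,2.8651) cross=17.784; C₋=(4.7089,-1.9367) cross=-17.784
  mode - wants cross < 0 → take C=(4.7089,-1.9367) (cross=-17.784)
ex = (C−B)/|BC| = (0.7558,-0.6548); ey = (0.6548,0.7558)
P = B + 2.11·ex + 2.70·ey = (3.5371,2.6512)

3.54 2.65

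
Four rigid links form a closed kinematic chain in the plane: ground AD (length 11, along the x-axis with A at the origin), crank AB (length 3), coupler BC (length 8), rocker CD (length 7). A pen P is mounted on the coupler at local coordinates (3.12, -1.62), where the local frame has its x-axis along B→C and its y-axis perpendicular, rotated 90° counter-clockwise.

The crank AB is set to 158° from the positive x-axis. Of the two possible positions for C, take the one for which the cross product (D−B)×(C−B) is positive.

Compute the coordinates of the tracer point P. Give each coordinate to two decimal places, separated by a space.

A=(0,0), D=(11.00,0)
B = A + 3.00·(cos158°, sin158°) = (-2.7816, 1.1238)
|BD| = 13.8273
circle(B,8.00) ∩ circle(D,7.00): a=7.4561, h=2.8995
  candidates: C₊=(4.8855,3.4078) cross=40.093; C₋=(4.4142,-2.3721) cross=-40.093
  mode + wants cross > 0 → take C=(4.8855,3.4078) (cross=40.093)
ex = (C−B)/|BC| = (0.9584,0.2855); ey = (-0.2855,0.9584)
P = B + 3.12·ex + -1.62·ey = (0.6711,0.4620)

0.67 0.46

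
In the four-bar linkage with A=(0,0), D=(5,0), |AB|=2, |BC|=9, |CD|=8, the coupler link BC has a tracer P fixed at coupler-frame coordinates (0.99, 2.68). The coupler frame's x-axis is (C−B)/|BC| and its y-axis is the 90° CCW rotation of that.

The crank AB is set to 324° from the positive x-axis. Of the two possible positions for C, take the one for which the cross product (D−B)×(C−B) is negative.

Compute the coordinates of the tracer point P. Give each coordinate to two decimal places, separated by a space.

A=(0,0), D=(5.00,0)
B = A + 2.00·(cos324°, sin324°) = (1.6180, -1.1756)
|BD| = 3.5805
circle(B,9.00) ∩ circle(D,8.00): a=4.1642, h=7.9787
  candidates: C₊=(2.9318,7.7280) cross=28.567; C₋=(8.1710,-7.3447) cross=-28.567
  mode - wants cross < 0 → take C=(8.1710,-7.3447) (cross=-28.567)
ex = (C−B)/|BC| = (0.7281,-0.6855); ey = (0.6855,0.7281)
P = B + 0.99·ex + 2.68·ey = (4.1759,0.0972)

4.18 0.10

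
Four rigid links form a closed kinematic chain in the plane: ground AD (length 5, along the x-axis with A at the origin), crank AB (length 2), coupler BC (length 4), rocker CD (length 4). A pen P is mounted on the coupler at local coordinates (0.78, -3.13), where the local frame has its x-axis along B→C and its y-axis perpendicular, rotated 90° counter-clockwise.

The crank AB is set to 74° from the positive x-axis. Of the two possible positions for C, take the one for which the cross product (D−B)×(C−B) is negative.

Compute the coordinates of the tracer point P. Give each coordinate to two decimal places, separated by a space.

-2.30 0.41

A=(0,0), D=(5.00,0)
B = A + 2.00·(cos74°, sin74°) = (0.5513, 1.9225)
|BD| = 4.8464
circle(B,4.00) ∩ circle(D,4.00): a=2.4232, h=3.1825
  candidates: C₊=(4.0381,3.8826) cross=15.423; C₋=(1.5132,-1.9601) cross=-15.423
  mode - wants cross < 0 → take C=(1.5132,-1.9601) (cross=-15.423)
ex = (C−B)/|BC| = (0.2405,-0.9707); ey = (0.9707,0.2405)
P = B + 0.78·ex + -3.13·ey = (-2.2993,0.4127)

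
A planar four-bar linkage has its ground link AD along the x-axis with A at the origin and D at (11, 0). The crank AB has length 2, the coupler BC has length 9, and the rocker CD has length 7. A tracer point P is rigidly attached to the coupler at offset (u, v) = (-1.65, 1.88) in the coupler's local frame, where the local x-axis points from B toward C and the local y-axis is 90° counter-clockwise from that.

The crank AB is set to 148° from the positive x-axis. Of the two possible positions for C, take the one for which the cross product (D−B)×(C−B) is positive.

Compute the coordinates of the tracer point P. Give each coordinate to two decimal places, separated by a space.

-4.02 1.97

A=(0,0), D=(11.00,0)
B = A + 2.00·(cos148°, sin148°) = (-1.6961, 1.0598)
|BD| = 12.7403
circle(B,9.00) ∩ circle(D,7.00): a=7.6260, h=4.7796
  candidates: C₊=(6.3011,5.1884) cross=60.893; C₋=(5.5059,-4.3376) cross=-60.893
  mode + wants cross > 0 → take C=(6.3011,5.1884) (cross=60.893)
ex = (C−B)/|BC| = (0.8886,0.4587); ey = (-0.4587,0.8886)
P = B + -1.65·ex + 1.88·ey = (-4.0247,1.9734)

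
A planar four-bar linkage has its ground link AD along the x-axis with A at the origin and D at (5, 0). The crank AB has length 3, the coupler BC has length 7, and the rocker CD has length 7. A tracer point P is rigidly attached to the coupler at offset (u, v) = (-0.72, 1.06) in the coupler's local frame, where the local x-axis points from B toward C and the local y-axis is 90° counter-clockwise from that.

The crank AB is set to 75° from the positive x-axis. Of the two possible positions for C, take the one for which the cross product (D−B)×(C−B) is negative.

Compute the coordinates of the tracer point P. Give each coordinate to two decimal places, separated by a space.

1.97 3.36

A=(0,0), D=(5.00,0)
B = A + 3.00·(cos75°, sin75°) = (0.7765, 2.8978)
|BD| = 5.1221
circle(B,7.00) ∩ circle(D,7.00): a=2.5610, h=6.5147
  candidates: C₊=(6.5739,6.8208) cross=33.369; C₋=(-0.7974,-3.9230) cross=-33.369
  mode - wants cross < 0 → take C=(-0.7974,-3.9230) (cross=-33.369)
ex = (C−B)/|BC| = (-0.2248,-0.9744); ey = (0.9744,-0.2248)
P = B + -0.72·ex + 1.06·ey = (1.9712,3.3610)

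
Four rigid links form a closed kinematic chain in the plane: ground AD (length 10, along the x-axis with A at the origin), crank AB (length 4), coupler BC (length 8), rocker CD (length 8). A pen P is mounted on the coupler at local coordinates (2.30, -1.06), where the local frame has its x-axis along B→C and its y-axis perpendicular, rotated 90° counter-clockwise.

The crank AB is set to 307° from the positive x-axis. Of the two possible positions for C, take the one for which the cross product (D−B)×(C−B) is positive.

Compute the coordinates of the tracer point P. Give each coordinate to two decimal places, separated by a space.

3.78 -1.07

A=(0,0), D=(10.00,0)
B = A + 4.00·(cos307°, sin307°) = (2.4073, -3.1945)
|BD| = 8.2374
circle(B,8.00) ∩ circle(D,8.00): a=4.1187, h=6.8583
  candidates: C₊=(3.5439,4.7243) cross=56.495; C₋=(8.8633,-7.9188) cross=-56.495
  mode + wants cross > 0 → take C=(3.5439,4.7243) (cross=56.495)
ex = (C−B)/|BC| = (0.1421,0.9899); ey = (-0.9899,0.1421)
P = B + 2.30·ex + -1.06·ey = (3.7833,-1.0685)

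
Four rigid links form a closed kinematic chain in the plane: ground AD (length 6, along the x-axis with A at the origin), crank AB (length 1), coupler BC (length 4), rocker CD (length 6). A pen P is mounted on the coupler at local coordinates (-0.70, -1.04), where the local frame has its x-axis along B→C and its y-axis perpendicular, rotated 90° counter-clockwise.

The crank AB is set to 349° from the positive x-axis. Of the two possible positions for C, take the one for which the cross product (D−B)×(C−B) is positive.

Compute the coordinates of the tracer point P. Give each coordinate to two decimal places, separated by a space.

1.95 -0.98

A=(0,0), D=(6.00,0)
B = A + 1.00·(cos349°, sin349°) = (0.9816, -0.1908)
|BD| = 5.0220
circle(B,4.00) ∩ circle(D,6.00): a=0.5198, h=3.9661
  candidates: C₊=(1.3503,3.7922) cross=19.918; C₋=(1.6517,-4.1343) cross=-19.918
  mode + wants cross > 0 → take C=(1.3503,3.7922) (cross=19.918)
ex = (C−B)/|BC| = (0.0922,0.9957); ey = (-0.9957,0.0922)
P = B + -0.70·ex + -1.04·ey = (1.9527,-0.9837)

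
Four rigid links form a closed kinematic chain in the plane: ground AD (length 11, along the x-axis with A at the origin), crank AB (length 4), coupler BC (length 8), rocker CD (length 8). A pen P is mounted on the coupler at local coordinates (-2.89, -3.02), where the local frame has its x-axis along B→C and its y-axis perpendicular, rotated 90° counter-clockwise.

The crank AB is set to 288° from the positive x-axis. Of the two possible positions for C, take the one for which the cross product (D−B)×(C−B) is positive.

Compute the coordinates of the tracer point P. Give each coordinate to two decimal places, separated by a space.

3.11 -7.54

A=(0,0), D=(11.00,0)
B = A + 4.00·(cos288°, sin288°) = (1.2361, -3.8042)
|BD| = 10.4789
circle(B,8.00) ∩ circle(D,8.00): a=5.2394, h=6.0455
  candidates: C₊=(3.9233,3.7310) cross=63.350; C₋=(8.3128,-7.5352) cross=-63.350
  mode + wants cross > 0 → take C=(3.9233,3.7310) (cross=63.350)
ex = (C−B)/|BC| = (0.3359,0.9419); ey = (-0.9419,0.3359)
P = B + -2.89·ex + -3.02·ey = (3.1098,-7.5407)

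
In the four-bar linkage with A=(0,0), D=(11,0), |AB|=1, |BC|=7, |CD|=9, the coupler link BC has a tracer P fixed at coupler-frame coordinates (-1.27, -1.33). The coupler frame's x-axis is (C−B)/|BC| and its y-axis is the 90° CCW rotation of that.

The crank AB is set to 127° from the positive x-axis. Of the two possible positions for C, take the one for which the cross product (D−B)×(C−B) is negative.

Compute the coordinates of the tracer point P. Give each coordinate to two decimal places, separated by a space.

A=(0,0), D=(11.00,0)
B = A + 1.00·(cos127°, sin127°) = (-0.6018, 0.7986)
|BD| = 11.6293
circle(B,7.00) ∩ circle(D,9.00): a=4.4388, h=5.4127
  candidates: C₊=(4.1982,5.8937) cross=62.945; C₋=(3.4548,-4.9061) cross=-62.945
  mode - wants cross < 0 → take C=(3.4548,-4.9061) (cross=-62.945)
ex = (C−B)/|BC| = (0.5795,-0.8150); ey = (0.8150,0.5795)
P = B + -1.27·ex + -1.33·ey = (-2.4217,1.0629)

-2.42 1.06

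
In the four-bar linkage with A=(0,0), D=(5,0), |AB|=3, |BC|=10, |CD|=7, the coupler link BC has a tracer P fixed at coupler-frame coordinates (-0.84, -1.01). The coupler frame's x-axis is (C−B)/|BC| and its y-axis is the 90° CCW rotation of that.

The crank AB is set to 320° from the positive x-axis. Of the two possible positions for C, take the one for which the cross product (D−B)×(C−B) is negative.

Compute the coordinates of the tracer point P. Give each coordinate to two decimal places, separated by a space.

1.74 -3.12

A=(0,0), D=(5.00,0)
B = A + 3.00·(cos320°, sin320°) = (2.2981, -1.9284)
|BD| = 3.3194
circle(B,10.00) ∩ circle(D,7.00): a=9.3417, h=3.5682
  candidates: C₊=(7.8290,6.4029) cross=11.844; C₋=(11.9747,0.5942) cross=-11.844
  mode - wants cross < 0 → take C=(11.9747,0.5942) (cross=-11.844)
ex = (C−B)/|BC| = (0.9677,0.2523); ey = (-0.2523,0.9677)
P = B + -0.84·ex + -1.01·ey = (1.7401,-3.1176)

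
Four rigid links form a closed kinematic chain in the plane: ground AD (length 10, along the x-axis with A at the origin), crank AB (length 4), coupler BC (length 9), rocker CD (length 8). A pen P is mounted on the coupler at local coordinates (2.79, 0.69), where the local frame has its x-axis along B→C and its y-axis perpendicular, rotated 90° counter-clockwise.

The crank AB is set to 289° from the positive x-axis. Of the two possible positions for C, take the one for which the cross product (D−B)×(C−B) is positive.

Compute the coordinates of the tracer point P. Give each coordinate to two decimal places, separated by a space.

A=(0,0), D=(10.00,0)
B = A + 4.00·(cos289°, sin289°) = (1.3023, -3.7821)
|BD| = 9.4844
circle(B,9.00) ∩ circle(D,8.00): a=5.6384, h=7.0149
  candidates: C₊=(3.6757,4.8993) cross=66.532; C₋=(9.2703,-7.9667) cross=-66.532
  mode + wants cross > 0 → take C=(3.6757,4.8993) (cross=66.532)
ex = (C−B)/|BC| = (0.2637,0.9646); ey = (-0.9646,0.2637)
P = B + 2.79·ex + 0.69·ey = (1.3725,-0.9089)

1.37 -0.91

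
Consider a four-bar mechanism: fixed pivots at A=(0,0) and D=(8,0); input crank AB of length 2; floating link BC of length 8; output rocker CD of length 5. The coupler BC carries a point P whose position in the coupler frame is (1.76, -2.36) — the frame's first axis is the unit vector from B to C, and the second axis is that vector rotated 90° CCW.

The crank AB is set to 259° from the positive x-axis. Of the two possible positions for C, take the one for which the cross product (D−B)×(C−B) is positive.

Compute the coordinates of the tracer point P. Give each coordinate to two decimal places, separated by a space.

A=(0,0), D=(8.00,0)
B = A + 2.00·(cos259°, sin259°) = (-0.3816, -1.9633)
|BD| = 8.6085
circle(B,8.00) ∩ circle(D,5.00): a=6.5694, h=4.5653
  candidates: C₊=(4.9735,3.9800) cross=39.301; C₋=(7.0559,-4.9101) cross=-39.301
  mode + wants cross > 0 → take C=(4.9735,3.9800) (cross=39.301)
ex = (C−B)/|BC| = (0.6694,0.7429); ey = (-0.7429,0.6694)
P = B + 1.76·ex + -2.36·ey = (2.5498,-2.2355)

2.55 -2.24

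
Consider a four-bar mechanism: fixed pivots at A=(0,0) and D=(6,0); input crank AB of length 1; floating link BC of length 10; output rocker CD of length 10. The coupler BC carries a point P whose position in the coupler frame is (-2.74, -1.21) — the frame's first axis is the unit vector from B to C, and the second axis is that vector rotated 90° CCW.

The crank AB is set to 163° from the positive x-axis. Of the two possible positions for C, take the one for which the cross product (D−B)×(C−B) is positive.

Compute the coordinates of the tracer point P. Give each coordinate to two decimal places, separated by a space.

-0.90 -2.70

A=(0,0), D=(6.00,0)
B = A + 1.00·(cos163°, sin163°) = (-0.9563, 0.2924)
|BD| = 6.9624
circle(B,10.00) ∩ circle(D,10.00): a=3.4812, h=9.3745
  candidates: C₊=(2.9155,9.5124) cross=65.269; C₋=(2.1282,-9.2200) cross=-65.269
  mode + wants cross > 0 → take C=(2.9155,9.5124) (cross=65.269)
ex = (C−B)/|BC| = (0.3872,0.9220); ey = (-0.9220,0.3872)
P = B + -2.74·ex + -1.21·ey = (-0.9016,-2.7024)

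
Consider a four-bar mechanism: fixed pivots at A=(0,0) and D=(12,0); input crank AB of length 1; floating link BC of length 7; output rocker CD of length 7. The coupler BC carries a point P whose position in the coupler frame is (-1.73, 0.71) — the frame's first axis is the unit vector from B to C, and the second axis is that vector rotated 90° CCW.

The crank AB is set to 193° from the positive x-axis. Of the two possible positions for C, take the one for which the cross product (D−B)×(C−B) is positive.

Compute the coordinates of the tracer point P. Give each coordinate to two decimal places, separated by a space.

-2.84 -0.25

A=(0,0), D=(12.00,0)
B = A + 1.00·(cos193°, sin193°) = (-0.9744, -0.2250)
|BD| = 12.9763
circle(B,7.00) ∩ circle(D,7.00): a=6.4882, h=2.6275
  candidates: C₊=(5.4673,2.5146) cross=34.095; C₋=(5.5584,-2.7396) cross=-34.095
  mode + wants cross > 0 → take C=(5.4673,2.5146) (cross=34.095)
ex = (C−B)/|BC| = (0.9202,0.3914); ey = (-0.3914,0.9202)
P = B + -1.73·ex + 0.71·ey = (-2.8442,-0.2487)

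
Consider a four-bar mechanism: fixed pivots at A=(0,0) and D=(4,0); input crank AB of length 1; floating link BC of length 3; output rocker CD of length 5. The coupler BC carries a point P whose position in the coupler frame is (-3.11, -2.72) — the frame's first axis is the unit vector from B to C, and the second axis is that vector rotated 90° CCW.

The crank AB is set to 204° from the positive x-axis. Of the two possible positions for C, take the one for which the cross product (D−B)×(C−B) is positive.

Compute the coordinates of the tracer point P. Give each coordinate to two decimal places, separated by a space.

1.13 -4.00

A=(0,0), D=(4.00,0)
B = A + 1.00·(cos204°, sin204°) = (-0.9135, -0.4067)
|BD| = 4.9304
circle(B,3.00) ∩ circle(D,5.00): a=0.8426, h=2.8792
  candidates: C₊=(-0.3114,2.5322) cross=14.196; C₋=(0.1637,-3.2067) cross=-14.196
  mode + wants cross > 0 → take C=(-0.3114,2.5322) (cross=14.196)
ex = (C−B)/|BC| = (0.2007,0.9796); ey = (-0.9796,0.2007)
P = B + -3.11·ex + -2.72·ey = (1.1268,-3.9994)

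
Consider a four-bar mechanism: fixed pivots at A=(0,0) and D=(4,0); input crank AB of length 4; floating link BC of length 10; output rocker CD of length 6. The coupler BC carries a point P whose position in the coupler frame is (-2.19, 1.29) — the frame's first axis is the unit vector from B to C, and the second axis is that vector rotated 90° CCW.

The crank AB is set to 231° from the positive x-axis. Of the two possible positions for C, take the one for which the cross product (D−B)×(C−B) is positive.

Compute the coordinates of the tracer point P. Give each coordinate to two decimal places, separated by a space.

A=(0,0), D=(4.00,0)
B = A + 4.00·(cos231°, sin231°) = (-2.5173, -3.1086)
|BD| = 7.2207
circle(B,10.00) ∩ circle(D,6.00): a=8.0421, h=5.9435
  candidates: C₊=(2.1826,5.7181) cross=42.916; C₋=(7.3001,-5.0109) cross=-42.916
  mode + wants cross > 0 → take C=(2.1826,5.7181) (cross=42.916)
ex = (C−B)/|BC| = (0.4700,0.8827); ey = (-0.8827,0.4700)
P = B + -2.19·ex + 1.29·ey = (-4.6852,-4.4353)

-4.69 -4.44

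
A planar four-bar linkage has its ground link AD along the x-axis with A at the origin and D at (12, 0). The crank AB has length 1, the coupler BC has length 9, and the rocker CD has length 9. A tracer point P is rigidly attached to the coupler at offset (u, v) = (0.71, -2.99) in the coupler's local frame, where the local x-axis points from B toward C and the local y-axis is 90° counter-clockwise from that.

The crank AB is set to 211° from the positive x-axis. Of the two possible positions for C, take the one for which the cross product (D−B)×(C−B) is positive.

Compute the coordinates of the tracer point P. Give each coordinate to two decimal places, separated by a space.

A=(0,0), D=(12.00,0)
B = A + 1.00·(cos211°, sin211°) = (-0.8572, -0.5150)
|BD| = 12.8675
circle(B,9.00) ∩ circle(D,9.00): a=6.4337, h=6.2934
  candidates: C₊=(5.3195,6.0308) cross=80.980; C₋=(5.8233,-6.5459) cross=-80.980
  mode + wants cross > 0 → take C=(5.3195,6.0308) (cross=80.980)
ex = (C−B)/|BC| = (0.6863,0.7273); ey = (-0.7273,0.6863)
P = B + 0.71·ex + -2.99·ey = (1.8048,-2.0507)

1.80 -2.05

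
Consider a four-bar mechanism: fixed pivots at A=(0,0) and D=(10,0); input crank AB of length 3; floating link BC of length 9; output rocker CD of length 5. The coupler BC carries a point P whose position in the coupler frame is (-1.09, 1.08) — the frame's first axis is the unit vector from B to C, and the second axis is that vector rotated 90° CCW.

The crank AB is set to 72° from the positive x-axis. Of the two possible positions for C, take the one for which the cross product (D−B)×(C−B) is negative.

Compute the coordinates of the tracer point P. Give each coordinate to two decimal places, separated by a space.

1.02 4.38

A=(0,0), D=(10.00,0)
B = A + 3.00·(cos72°, sin72°) = (0.9271, 2.8532)
|BD| = 9.5110
circle(B,9.00) ∩ circle(D,5.00): a=7.6995, h=4.6603
  candidates: C₊=(9.6699,4.9891) cross=44.324; C₋=(6.8739,-3.9022) cross=-44.324
  mode - wants cross < 0 → take C=(6.8739,-3.9022) (cross=-44.324)
ex = (C−B)/|BC| = (0.6608,-0.7506); ey = (0.7506,0.6608)
P = B + -1.09·ex + 1.08·ey = (1.0175,4.3849)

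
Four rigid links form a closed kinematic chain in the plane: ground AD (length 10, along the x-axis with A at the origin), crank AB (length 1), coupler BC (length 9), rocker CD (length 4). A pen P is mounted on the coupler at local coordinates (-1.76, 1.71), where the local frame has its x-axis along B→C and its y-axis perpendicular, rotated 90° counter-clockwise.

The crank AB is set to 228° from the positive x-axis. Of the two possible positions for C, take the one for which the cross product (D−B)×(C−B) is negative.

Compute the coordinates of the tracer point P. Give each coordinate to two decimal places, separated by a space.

A=(0,0), D=(10.00,0)
B = A + 1.00·(cos228°, sin228°) = (-0.6691, -0.7431)
|BD| = 10.6950
circle(B,9.00) ∩ circle(D,4.00): a=8.3863, h=3.2665
  candidates: C₊=(7.4699,3.0982) cross=34.935; C₋=(7.9239,-3.4190) cross=-34.935
  mode - wants cross < 0 → take C=(7.9239,-3.4190) (cross=-34.935)
ex = (C−B)/|BC| = (0.9548,-0.2973); ey = (0.2973,0.9548)
P = B + -1.76·ex + 1.71·ey = (-1.8411,1.4128)

-1.84 1.41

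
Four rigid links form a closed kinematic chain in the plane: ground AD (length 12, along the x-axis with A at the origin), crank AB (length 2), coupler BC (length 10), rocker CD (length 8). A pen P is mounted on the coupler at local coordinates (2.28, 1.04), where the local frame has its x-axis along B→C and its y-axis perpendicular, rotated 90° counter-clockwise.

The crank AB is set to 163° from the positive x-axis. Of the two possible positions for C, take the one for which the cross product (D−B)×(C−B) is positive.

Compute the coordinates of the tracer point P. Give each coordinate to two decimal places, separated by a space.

-0.53 2.67

A=(0,0), D=(12.00,0)
B = A + 2.00·(cos163°, sin163°) = (-1.9126, 0.5847)
|BD| = 13.9249
circle(B,10.00) ∩ circle(D,8.00): a=8.2551, h=5.6439
  candidates: C₊=(6.5722,5.8770) cross=78.590; C₋=(6.0982,-5.4008) cross=-78.590
  mode + wants cross > 0 → take C=(6.5722,5.8770) (cross=78.590)
ex = (C−B)/|BC| = (0.8485,0.5292); ey = (-0.5292,0.8485)
P = B + 2.28·ex + 1.04·ey = (-0.5285,2.6738)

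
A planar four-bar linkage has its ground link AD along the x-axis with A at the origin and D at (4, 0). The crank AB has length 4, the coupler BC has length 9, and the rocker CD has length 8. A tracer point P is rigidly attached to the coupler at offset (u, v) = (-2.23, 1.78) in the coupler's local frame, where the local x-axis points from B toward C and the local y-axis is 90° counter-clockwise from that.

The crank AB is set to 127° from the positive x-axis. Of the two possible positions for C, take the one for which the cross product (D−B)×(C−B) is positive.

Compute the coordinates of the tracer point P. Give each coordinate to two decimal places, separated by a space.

A=(0,0), D=(4.00,0)
B = A + 4.00·(cos127°, sin127°) = (-2.4073, 3.1945)
|BD| = 7.1595
circle(B,9.00) ∩ circle(D,8.00): a=4.7670, h=7.6339
  candidates: C₊=(5.2651,7.8993) cross=54.654; C₋=(-1.5473,-5.7643) cross=-54.654
  mode + wants cross > 0 → take C=(5.2651,7.8993) (cross=54.654)
ex = (C−B)/|BC| = (0.8525,0.5228); ey = (-0.5228,0.8525)
P = B + -2.23·ex + 1.78·ey = (-5.2388,3.5462)

-5.24 3.55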